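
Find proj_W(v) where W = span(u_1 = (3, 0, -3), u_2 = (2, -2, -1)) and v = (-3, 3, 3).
proj_W(v) = (-11/3, 8/3, 7/3)

Set up U = [u_1 | ... | u_2] ∈ R^(3×2). The projector onto W = col(U) is P = U (U^T U)^(-1) U^T.
Compute U^T U =
  [18, 9]
  [9, 9],
and U^T v = (-18, -15).
Solve U^T U · c = U^T v for the coefficients: c = (-1/3, -4/3). The projection is proj_W(v) = U c.
Check: (v - proj_W(v)) · u_1 = 0  (should be 0).
Check: (v - proj_W(v)) · u_2 = 0  (should be 0).
Result: proj_W(v) = (-11/3, 8/3, 7/3).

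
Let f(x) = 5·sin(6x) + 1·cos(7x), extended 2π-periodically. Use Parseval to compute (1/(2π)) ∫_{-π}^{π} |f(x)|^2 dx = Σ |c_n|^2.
Σ |c_n|^2 = 13

Expand |f|^2 and use orthogonality of {sin(nx), cos(mx)} on [-π, π]:
  ∫_{-π}^{π} sin(nx)^2 dx = π, ∫ cos(mx)^2 dx = π, and cross terms integrate to 0.
So ∫_{-π}^{π} f(x)^2 dx = 5^2 · π + 1^2 · π = (25 + 1)π.
Divide by 2π: (25 + 1)/2 = 13.
By Parseval, this equals Σ |c_n|^2.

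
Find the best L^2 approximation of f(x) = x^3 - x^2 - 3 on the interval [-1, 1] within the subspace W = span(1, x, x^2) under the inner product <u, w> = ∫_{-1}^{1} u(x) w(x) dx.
g(x) = -x^2 + 3*x/5 - 3

The best approximation g ∈ W is the orthogonal projection of f onto W. Writing g = a_0 + a_1 x + a_2 x^2, the coefficients solve the normal equations G · a = b where
  G_{ij} = <φ_i, φ_j> and b_i = <f, φ_i>, with φ_0 = 1, φ_1 = x, φ_2 = x^2.
G =
  [2, 0, 2/3]
  [0, 2/3, 0]
  [2/3, 0, 2/5],
b = (-20/3, 2/5, -12/5).
Solving gives a_0 = -3, a_1 = 3/5, a_2 = -1, so
  g(x) = -x^2 + 3*x/5 - 3.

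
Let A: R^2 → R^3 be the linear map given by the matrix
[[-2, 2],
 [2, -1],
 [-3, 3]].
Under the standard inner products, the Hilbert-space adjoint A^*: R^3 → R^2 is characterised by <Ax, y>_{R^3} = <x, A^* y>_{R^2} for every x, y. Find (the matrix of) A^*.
A^* = A^T =
[[-2, 2, -3],
 [2, -1, 3]]

For real matrices with standard dot products, the defining identity <Ax, y> = <x, A^* y> gives (Ax)^T y = x^T (A^*) y, i.e. x^T A^T y = x^T (A^*) y. Since this holds for all x, y, we must have A^* = A^T. Therefore
A^* =
[[-2, 2, -3],
 [2, -1, 3]].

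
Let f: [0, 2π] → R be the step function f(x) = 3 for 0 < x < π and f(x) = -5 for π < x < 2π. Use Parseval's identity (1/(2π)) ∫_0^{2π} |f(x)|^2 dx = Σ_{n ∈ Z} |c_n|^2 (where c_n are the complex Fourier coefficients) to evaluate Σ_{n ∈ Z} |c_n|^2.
Σ |c_n|^2 = 17

Parseval equates the L^2 energy of f (normalised by 1/(2π)) with the ℓ^2 sum of its Fourier coefficients: (1/(2π)) ∫_0^{2π} |f|^2 = Σ |c_n|^2.
Compute the left side: (1/(2π)) [∫_0^π 3^2 dx + ∫_π^{2π} (-5)^2 dx] = (1/(2π)) · (9π + 25π) = (9 + 25)/2 = 17.
So Σ_{n ∈ Z} |c_n|^2 = 17.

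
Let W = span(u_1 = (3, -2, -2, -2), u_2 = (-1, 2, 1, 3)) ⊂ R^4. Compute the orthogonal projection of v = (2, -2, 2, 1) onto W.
proj_W(v) = (16/15, -2/15, -17/30, 3/10)

Set up U = [u_1 | ... | u_2] ∈ R^(4×2). The projector onto W = col(U) is P = U (U^T U)^(-1) U^T.
Compute U^T U =
  [21, -15]
  [-15, 15],
and U^T v = (4, -1).
Solve U^T U · c = U^T v for the coefficients: c = (1/2, 13/30). The projection is proj_W(v) = U c.
Check: (v - proj_W(v)) · u_1 = 0  (should be 0).
Check: (v - proj_W(v)) · u_2 = 0  (should be 0).
Result: proj_W(v) = (16/15, -2/15, -17/30, 3/10).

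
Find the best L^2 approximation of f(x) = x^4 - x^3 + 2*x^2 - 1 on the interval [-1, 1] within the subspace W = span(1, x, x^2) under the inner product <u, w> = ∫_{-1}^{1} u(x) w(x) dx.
g(x) = 20*x^2/7 - 3*x/5 - 38/35

The best approximation g ∈ W is the orthogonal projection of f onto W. Writing g = a_0 + a_1 x + a_2 x^2, the coefficients solve the normal equations G · a = b where
  G_{ij} = <φ_i, φ_j> and b_i = <f, φ_i>, with φ_0 = 1, φ_1 = x, φ_2 = x^2.
G =
  [2, 0, 2/3]
  [0, 2/3, 0]
  [2/3, 0, 2/5],
b = (-4/15, -2/5, 44/105).
Solving gives a_0 = -38/35, a_1 = -3/5, a_2 = 20/7, so
  g(x) = 20*x^2/7 - 3*x/5 - 38/35.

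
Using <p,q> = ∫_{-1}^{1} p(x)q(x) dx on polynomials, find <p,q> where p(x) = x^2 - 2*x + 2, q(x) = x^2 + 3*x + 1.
<p,q> = 12/5

Expand the product: p(x)·q(x) = x^4 + x^3 - 3*x^2 + 4*x + 2.
∫_{-1}^{1} of each monomial x^k gives [2/(k+1) if k even, 0 if k odd]. Integrating term-by-term (or equivalently evaluating the antiderivative F(x) = x^5/5 + x^4/4 - x^3 + 2*x^2 + 2*x at the endpoints):
  F(1) − F(−1) = 69/20 − (21/20) = 12/5.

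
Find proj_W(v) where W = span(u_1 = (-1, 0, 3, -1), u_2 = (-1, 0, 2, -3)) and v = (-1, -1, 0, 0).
proj_W(v) = (-5/54, 0, 7/27, -7/54)

Set up U = [u_1 | ... | u_2] ∈ R^(4×2). The projector onto W = col(U) is P = U (U^T U)^(-1) U^T.
Compute U^T U =
  [11, 10]
  [10, 14],
and U^T v = (1, 1).
Solve U^T U · c = U^T v for the coefficients: c = (2/27, 1/54). The projection is proj_W(v) = U c.
Check: (v - proj_W(v)) · u_1 = 0  (should be 0).
Check: (v - proj_W(v)) · u_2 = 0  (should be 0).
Result: proj_W(v) = (-5/54, 0, 7/27, -7/54).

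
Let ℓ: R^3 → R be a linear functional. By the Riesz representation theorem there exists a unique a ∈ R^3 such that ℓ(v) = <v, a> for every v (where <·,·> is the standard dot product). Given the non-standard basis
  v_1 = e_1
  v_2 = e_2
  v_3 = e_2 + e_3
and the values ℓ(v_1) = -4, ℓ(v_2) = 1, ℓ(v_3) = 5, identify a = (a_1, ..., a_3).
a = (-4, 1, 4)

Write a = (a_1, ..., a_3) in the standard basis. For each basis vector v_i, ℓ(v_i) = <v_i, a> is a linear equation in the a_j's. Collect the n equations into a matrix system V a = ℓ, where row i of V is v_i (expressed in the standard basis). Since V is invertible (lower-triangular with 1s on the diagonal, up to permutation), solve by back-substitution:
  V =
[[1, 0, 0],
 [0, 1, 0],
 [0, 1, 1]]
  V a = (-4, 1, 5)
Solving gives a = (-4, 1, 4).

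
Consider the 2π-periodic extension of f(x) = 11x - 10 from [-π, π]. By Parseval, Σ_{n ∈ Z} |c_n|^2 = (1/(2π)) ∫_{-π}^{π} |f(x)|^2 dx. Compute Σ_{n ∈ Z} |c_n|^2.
Σ |c_n|^2 = 121π^2/3 + 100

Expand and integrate term by term over [-π, π]:
  ∫ (11x)^2 dx = 121·(2π^3/3); ∫ 2·11·(-10)·x dx = 0 (odd integrand); ∫ (-10)^2 dx = 100·2π.
So (1/(2π)) ∫_{-π}^{π} (11x - 10)^2 dx = 121π^2/3 + 100 = 121π^2/3 + 100.
Parseval ⇒ Σ |c_n|^2 = 121π^2/3 + 100.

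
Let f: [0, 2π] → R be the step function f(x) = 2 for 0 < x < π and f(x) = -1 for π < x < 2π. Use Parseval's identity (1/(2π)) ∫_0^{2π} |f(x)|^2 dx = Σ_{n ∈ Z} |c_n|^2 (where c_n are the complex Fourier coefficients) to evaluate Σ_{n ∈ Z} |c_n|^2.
Σ |c_n|^2 = 5/2

Parseval equates the L^2 energy of f (normalised by 1/(2π)) with the ℓ^2 sum of its Fourier coefficients: (1/(2π)) ∫_0^{2π} |f|^2 = Σ |c_n|^2.
Compute the left side: (1/(2π)) [∫_0^π 2^2 dx + ∫_π^{2π} (-1)^2 dx] = (1/(2π)) · (4π + 1π) = (4 + 1)/2 = 5/2.
So Σ_{n ∈ Z} |c_n|^2 = 5/2.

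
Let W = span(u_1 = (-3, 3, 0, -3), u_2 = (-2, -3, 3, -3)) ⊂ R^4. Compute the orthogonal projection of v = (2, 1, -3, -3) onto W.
proj_W(v) = (-26/89, 151/89, -75/89, -1/89)

Set up U = [u_1 | ... | u_2] ∈ R^(4×2). The projector onto W = col(U) is P = U (U^T U)^(-1) U^T.
Compute U^T U =
  [27, 6]
  [6, 31],
and U^T v = (6, -7).
Solve U^T U · c = U^T v for the coefficients: c = (76/267, -25/89). The projection is proj_W(v) = U c.
Check: (v - proj_W(v)) · u_1 = 0  (should be 0).
Check: (v - proj_W(v)) · u_2 = 0  (should be 0).
Result: proj_W(v) = (-26/89, 151/89, -75/89, -1/89).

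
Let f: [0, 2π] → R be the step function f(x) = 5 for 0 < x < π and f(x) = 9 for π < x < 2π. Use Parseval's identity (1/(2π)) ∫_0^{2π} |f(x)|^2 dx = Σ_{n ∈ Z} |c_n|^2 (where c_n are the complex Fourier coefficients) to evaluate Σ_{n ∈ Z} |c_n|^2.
Σ |c_n|^2 = 53

Parseval equates the L^2 energy of f (normalised by 1/(2π)) with the ℓ^2 sum of its Fourier coefficients: (1/(2π)) ∫_0^{2π} |f|^2 = Σ |c_n|^2.
Compute the left side: (1/(2π)) [∫_0^π 5^2 dx + ∫_π^{2π} 9^2 dx] = (1/(2π)) · (25π + 81π) = (25 + 81)/2 = 53.
So Σ_{n ∈ Z} |c_n|^2 = 53.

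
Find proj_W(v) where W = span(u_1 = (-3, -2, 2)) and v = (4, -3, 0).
proj_W(v) = (18/17, 12/17, -12/17)

Set up U = [u_1 | ... | u_1] ∈ R^(3×1). The projector onto W = col(U) is P = U (U^T U)^(-1) U^T.
Compute U^T U =
  [17],
and U^T v = (-6).
Solve U^T U · c = U^T v for the coefficients: c = (-6/17). The projection is proj_W(v) = U c.
Check: (v - proj_W(v)) · u_1 = 0  (should be 0).
Result: proj_W(v) = (18/17, 12/17, -12/17).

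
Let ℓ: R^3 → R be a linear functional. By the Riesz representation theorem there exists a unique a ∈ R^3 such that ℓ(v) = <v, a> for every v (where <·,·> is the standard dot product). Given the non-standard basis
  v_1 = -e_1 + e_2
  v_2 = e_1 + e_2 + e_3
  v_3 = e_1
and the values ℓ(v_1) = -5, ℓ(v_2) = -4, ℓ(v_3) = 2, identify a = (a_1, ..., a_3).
a = (2, -3, -3)

Write a = (a_1, ..., a_3) in the standard basis. For each basis vector v_i, ℓ(v_i) = <v_i, a> is a linear equation in the a_j's. Collect the n equations into a matrix system V a = ℓ, where row i of V is v_i (expressed in the standard basis). Since V is invertible (lower-triangular with 1s on the diagonal, up to permutation), solve by back-substitution:
  V =
[[-1, 1, 0],
 [1, 1, 1],
 [1, 0, 0]]
  V a = (-5, -4, 2)
Solving gives a = (2, -3, -3).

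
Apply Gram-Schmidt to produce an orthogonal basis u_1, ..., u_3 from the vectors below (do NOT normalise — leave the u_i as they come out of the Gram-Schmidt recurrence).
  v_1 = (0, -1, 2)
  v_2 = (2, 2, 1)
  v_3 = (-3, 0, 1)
Orthogonal basis:
  u_1 = (0, -1, 2)
  u_2 = (2, 2, 1)
  u_3 = (-17/9, 68/45, 34/45)

Apply the Gram-Schmidt recurrence
  u_1 = v_1
  u_i = v_i − Σ_{j<i} ((v_i · u_j) / (u_j · u_j)) · u_j.

Step by step this gives:
  u_1 = (0, -1, 2)
  u_2 = (2, 2, 1)
  u_3 = (-17/9, 68/45, 34/45)

Orthogonality check:
  u_2 · u_1 = 0 (should be 0)
  u_3 · u_1 = 0 (should be 0)
  u_3 · u_2 = 0 (should be 0)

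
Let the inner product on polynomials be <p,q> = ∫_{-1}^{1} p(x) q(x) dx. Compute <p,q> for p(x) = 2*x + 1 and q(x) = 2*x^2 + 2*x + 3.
<p,q> = 10

Expand the product: p(x)·q(x) = 4*x^3 + 6*x^2 + 8*x + 3.
∫_{-1}^{1} of each monomial x^k gives [2/(k+1) if k even, 0 if k odd]. Integrating term-by-term (or equivalently evaluating the antiderivative F(x) = x^4 + 2*x^3 + 4*x^2 + 3*x at the endpoints):
  F(1) − F(−1) = 10 − (0) = 10.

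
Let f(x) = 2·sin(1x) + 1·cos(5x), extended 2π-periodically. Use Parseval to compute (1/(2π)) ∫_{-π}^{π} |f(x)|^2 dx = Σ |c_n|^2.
Σ |c_n|^2 = 5/2

Expand |f|^2 and use orthogonality of {sin(nx), cos(mx)} on [-π, π]:
  ∫_{-π}^{π} sin(nx)^2 dx = π, ∫ cos(mx)^2 dx = π, and cross terms integrate to 0.
So ∫_{-π}^{π} f(x)^2 dx = 2^2 · π + 1^2 · π = (4 + 1)π.
Divide by 2π: (4 + 1)/2 = 5/2.
By Parseval, this equals Σ |c_n|^2.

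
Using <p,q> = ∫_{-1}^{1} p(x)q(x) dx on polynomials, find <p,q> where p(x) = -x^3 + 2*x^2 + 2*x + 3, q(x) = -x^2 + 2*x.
<p,q> = -14/15

Expand the product: p(x)·q(x) = x^5 - 4*x^4 + 2*x^3 + x^2 + 6*x.
∫_{-1}^{1} of each monomial x^k gives [2/(k+1) if k even, 0 if k odd]. Integrating term-by-term (or equivalently evaluating the antiderivative F(x) = x^6/6 - 4*x^5/5 + x^4/2 + x^3/3 + 3*x^2 at the endpoints):
  F(1) − F(−1) = 16/5 − (62/15) = -14/15.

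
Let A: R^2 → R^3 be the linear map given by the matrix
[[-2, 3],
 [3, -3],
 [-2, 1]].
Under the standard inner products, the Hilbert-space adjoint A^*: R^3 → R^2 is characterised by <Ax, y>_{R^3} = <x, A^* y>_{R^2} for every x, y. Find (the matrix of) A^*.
A^* = A^T =
[[-2, 3, -2],
 [3, -3, 1]]

For real matrices with standard dot products, the defining identity <Ax, y> = <x, A^* y> gives (Ax)^T y = x^T (A^*) y, i.e. x^T A^T y = x^T (A^*) y. Since this holds for all x, y, we must have A^* = A^T. Therefore
A^* =
[[-2, 3, -2],
 [3, -3, 1]].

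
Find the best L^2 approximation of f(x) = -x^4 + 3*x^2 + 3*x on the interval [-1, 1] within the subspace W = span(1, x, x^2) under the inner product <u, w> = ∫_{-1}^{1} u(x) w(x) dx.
g(x) = 15*x^2/7 + 3*x + 3/35

The best approximation g ∈ W is the orthogonal projection of f onto W. Writing g = a_0 + a_1 x + a_2 x^2, the coefficients solve the normal equations G · a = b where
  G_{ij} = <φ_i, φ_j> and b_i = <f, φ_i>, with φ_0 = 1, φ_1 = x, φ_2 = x^2.
G =
  [2, 0, 2/3]
  [0, 2/3, 0]
  [2/3, 0, 2/5],
b = (8/5, 2, 32/35).
Solving gives a_0 = 3/35, a_1 = 3, a_2 = 15/7, so
  g(x) = 15*x^2/7 + 3*x + 3/35.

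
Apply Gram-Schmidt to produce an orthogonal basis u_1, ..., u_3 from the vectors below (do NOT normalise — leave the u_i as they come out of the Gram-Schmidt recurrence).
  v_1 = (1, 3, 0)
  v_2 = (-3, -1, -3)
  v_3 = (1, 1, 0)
Orthogonal basis:
  u_1 = (1, 3, 0)
  u_2 = (-12/5, 4/5, -3)
  u_3 = (27/77, -9/77, -24/77)

Apply the Gram-Schmidt recurrence
  u_1 = v_1
  u_i = v_i − Σ_{j<i} ((v_i · u_j) / (u_j · u_j)) · u_j.

Step by step this gives:
  u_1 = (1, 3, 0)
  u_2 = (-12/5, 4/5, -3)
  u_3 = (27/77, -9/77, -24/77)

Orthogonality check:
  u_2 · u_1 = 0 (should be 0)
  u_3 · u_1 = 0 (should be 0)
  u_3 · u_2 = 0 (should be 0)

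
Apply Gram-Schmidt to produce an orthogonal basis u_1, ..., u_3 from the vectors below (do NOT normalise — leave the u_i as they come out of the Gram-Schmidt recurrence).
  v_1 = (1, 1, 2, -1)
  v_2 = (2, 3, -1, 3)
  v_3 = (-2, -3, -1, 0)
Orthogonal basis:
  u_1 = (1, 1, 2, -1)
  u_2 = (2, 3, -1, 3)
  u_3 = (1/23, -10/23, 11/23, 13/23)

Apply the Gram-Schmidt recurrence
  u_1 = v_1
  u_i = v_i − Σ_{j<i} ((v_i · u_j) / (u_j · u_j)) · u_j.

Step by step this gives:
  u_1 = (1, 1, 2, -1)
  u_2 = (2, 3, -1, 3)
  u_3 = (1/23, -10/23, 11/23, 13/23)

Orthogonality check:
  u_2 · u_1 = 0 (should be 0)
  u_3 · u_1 = 0 (should be 0)
  u_3 · u_2 = 0 (should be 0)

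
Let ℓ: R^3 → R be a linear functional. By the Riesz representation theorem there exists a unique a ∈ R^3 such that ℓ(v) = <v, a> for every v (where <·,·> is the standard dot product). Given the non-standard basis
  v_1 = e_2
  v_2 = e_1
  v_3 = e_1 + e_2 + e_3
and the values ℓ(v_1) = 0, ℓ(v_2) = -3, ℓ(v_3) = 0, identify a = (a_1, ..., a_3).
a = (-3, 0, 3)

Write a = (a_1, ..., a_3) in the standard basis. For each basis vector v_i, ℓ(v_i) = <v_i, a> is a linear equation in the a_j's. Collect the n equations into a matrix system V a = ℓ, where row i of V is v_i (expressed in the standard basis). Since V is invertible (lower-triangular with 1s on the diagonal, up to permutation), solve by back-substitution:
  V =
[[0, 1, 0],
 [1, 0, 0],
 [1, 1, 1]]
  V a = (0, -3, 0)
Solving gives a = (-3, 0, 3).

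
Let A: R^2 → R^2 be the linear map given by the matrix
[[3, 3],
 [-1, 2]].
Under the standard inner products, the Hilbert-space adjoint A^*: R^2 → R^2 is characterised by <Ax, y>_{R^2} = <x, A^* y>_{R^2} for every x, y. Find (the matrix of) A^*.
A^* = A^T =
[[3, -1],
 [3, 2]]

For real matrices with standard dot products, the defining identity <Ax, y> = <x, A^* y> gives (Ax)^T y = x^T (A^*) y, i.e. x^T A^T y = x^T (A^*) y. Since this holds for all x, y, we must have A^* = A^T. Therefore
A^* =
[[3, -1],
 [3, 2]].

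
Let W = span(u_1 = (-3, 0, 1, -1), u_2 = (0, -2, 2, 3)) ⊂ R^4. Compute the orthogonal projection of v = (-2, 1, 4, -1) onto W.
proj_W(v) = (-95/31, -44/93, 139/93, -29/93)

Set up U = [u_1 | ... | u_2] ∈ R^(4×2). The projector onto W = col(U) is P = U (U^T U)^(-1) U^T.
Compute U^T U =
  [11, -1]
  [-1, 17],
and U^T v = (11, 3).
Solve U^T U · c = U^T v for the coefficients: c = (95/93, 22/93). The projection is proj_W(v) = U c.
Check: (v - proj_W(v)) · u_1 = 0  (should be 0).
Check: (v - proj_W(v)) · u_2 = 0  (should be 0).
Result: proj_W(v) = (-95/31, -44/93, 139/93, -29/93).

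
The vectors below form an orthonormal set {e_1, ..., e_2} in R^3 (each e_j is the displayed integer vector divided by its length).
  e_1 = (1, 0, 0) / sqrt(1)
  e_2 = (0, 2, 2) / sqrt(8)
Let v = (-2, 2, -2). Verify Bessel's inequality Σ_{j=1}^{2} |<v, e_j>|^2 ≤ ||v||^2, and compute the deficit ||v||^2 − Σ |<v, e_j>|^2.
Σ |<v, e_j>|^2 = 4; ||v||^2 = 12; deficit = 8

Write each e_j = u_j / sqrt(<u_j, u_j>) where u_j is the displayed integer vector. Then <v, e_j> = <v, u_j> / sqrt(<u_j, u_j>), so |<v, e_j>|^2 = <v, u_j>^2 / <u_j, u_j>.
Coefficients: <v, e_1> = -2/sqrt(1), <v, e_2> = 0/sqrt(8).
Square and sum: Σ |<v, e_j>|^2 = 4.
Compute ||v||^2 = v·v = 12.
Deficit = 12 − 4 = 8 ≥ 0, confirming Bessel's inequality. (The deficit equals ||v − Σ <v,e_j> e_j||^2, the squared distance from v to span{e_j}.)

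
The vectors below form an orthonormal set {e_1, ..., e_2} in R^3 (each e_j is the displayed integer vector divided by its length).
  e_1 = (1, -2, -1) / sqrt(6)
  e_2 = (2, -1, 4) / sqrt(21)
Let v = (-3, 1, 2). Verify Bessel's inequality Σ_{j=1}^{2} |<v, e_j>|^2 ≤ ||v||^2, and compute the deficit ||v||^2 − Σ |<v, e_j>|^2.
Σ |<v, e_j>|^2 = 115/14; ||v||^2 = 14; deficit = 81/14

Write each e_j = u_j / sqrt(<u_j, u_j>) where u_j is the displayed integer vector. Then <v, e_j> = <v, u_j> / sqrt(<u_j, u_j>), so |<v, e_j>|^2 = <v, u_j>^2 / <u_j, u_j>.
Coefficients: <v, e_1> = -7/sqrt(6), <v, e_2> = 1/sqrt(21).
Square and sum: Σ |<v, e_j>|^2 = 115/14.
Compute ||v||^2 = v·v = 14.
Deficit = 14 − 115/14 = 81/14 ≥ 0, confirming Bessel's inequality. (The deficit equals ||v − Σ <v,e_j> e_j||^2, the squared distance from v to span{e_j}.)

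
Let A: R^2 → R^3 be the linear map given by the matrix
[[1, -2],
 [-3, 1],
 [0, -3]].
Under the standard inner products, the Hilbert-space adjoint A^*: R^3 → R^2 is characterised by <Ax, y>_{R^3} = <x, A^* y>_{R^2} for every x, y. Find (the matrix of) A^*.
A^* = A^T =
[[1, -3, 0],
 [-2, 1, -3]]

For real matrices with standard dot products, the defining identity <Ax, y> = <x, A^* y> gives (Ax)^T y = x^T (A^*) y, i.e. x^T A^T y = x^T (A^*) y. Since this holds for all x, y, we must have A^* = A^T. Therefore
A^* =
[[1, -3, 0],
 [-2, 1, -3]].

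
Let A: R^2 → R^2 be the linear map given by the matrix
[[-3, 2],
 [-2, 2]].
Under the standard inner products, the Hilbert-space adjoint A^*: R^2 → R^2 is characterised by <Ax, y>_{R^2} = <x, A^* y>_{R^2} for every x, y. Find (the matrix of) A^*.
A^* = A^T =
[[-3, -2],
 [2, 2]]

For real matrices with standard dot products, the defining identity <Ax, y> = <x, A^* y> gives (Ax)^T y = x^T (A^*) y, i.e. x^T A^T y = x^T (A^*) y. Since this holds for all x, y, we must have A^* = A^T. Therefore
A^* =
[[-3, -2],
 [2, 2]].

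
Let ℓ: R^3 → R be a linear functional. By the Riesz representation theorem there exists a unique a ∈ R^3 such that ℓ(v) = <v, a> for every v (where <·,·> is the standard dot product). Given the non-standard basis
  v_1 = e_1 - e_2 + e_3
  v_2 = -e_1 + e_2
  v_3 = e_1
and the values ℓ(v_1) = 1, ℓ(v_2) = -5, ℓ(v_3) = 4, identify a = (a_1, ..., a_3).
a = (4, -1, -4)

Write a = (a_1, ..., a_3) in the standard basis. For each basis vector v_i, ℓ(v_i) = <v_i, a> is a linear equation in the a_j's. Collect the n equations into a matrix system V a = ℓ, where row i of V is v_i (expressed in the standard basis). Since V is invertible (lower-triangular with 1s on the diagonal, up to permutation), solve by back-substitution:
  V =
[[1, -1, 1],
 [-1, 1, 0],
 [1, 0, 0]]
  V a = (1, -5, 4)
Solving gives a = (4, -1, -4).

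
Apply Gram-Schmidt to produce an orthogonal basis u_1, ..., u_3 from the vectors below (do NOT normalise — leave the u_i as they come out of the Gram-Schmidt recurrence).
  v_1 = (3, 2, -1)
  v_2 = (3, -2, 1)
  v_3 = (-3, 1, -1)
Orthogonal basis:
  u_1 = (3, 2, -1)
  u_2 = (15/7, -18/7, 9/7)
  u_3 = (0, -1/5, -2/5)

Apply the Gram-Schmidt recurrence
  u_1 = v_1
  u_i = v_i − Σ_{j<i} ((v_i · u_j) / (u_j · u_j)) · u_j.

Step by step this gives:
  u_1 = (3, 2, -1)
  u_2 = (15/7, -18/7, 9/7)
  u_3 = (0, -1/5, -2/5)

Orthogonality check:
  u_2 · u_1 = 0 (should be 0)
  u_3 · u_1 = 0 (should be 0)
  u_3 · u_2 = 0 (should be 0)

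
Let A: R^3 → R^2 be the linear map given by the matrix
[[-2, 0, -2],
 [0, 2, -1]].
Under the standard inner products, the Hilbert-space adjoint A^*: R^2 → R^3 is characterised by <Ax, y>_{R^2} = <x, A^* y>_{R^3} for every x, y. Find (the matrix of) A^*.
A^* = A^T =
[[-2, 0],
 [0, 2],
 [-2, -1]]

For real matrices with standard dot products, the defining identity <Ax, y> = <x, A^* y> gives (Ax)^T y = x^T (A^*) y, i.e. x^T A^T y = x^T (A^*) y. Since this holds for all x, y, we must have A^* = A^T. Therefore
A^* =
[[-2, 0],
 [0, 2],
 [-2, -1]].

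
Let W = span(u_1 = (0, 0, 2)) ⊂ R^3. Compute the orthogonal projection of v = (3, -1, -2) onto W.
proj_W(v) = (0, 0, -2)

Set up U = [u_1 | ... | u_1] ∈ R^(3×1). The projector onto W = col(U) is P = U (U^T U)^(-1) U^T.
Compute U^T U =
  [4],
and U^T v = (-4).
Solve U^T U · c = U^T v for the coefficients: c = (-1). The projection is proj_W(v) = U c.
Check: (v - proj_W(v)) · u_1 = 0  (should be 0).
Result: proj_W(v) = (0, 0, -2).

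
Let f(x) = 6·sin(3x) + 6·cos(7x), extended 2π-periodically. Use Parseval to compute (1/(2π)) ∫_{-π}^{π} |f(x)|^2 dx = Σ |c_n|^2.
Σ |c_n|^2 = 36

Expand |f|^2 and use orthogonality of {sin(nx), cos(mx)} on [-π, π]:
  ∫_{-π}^{π} sin(nx)^2 dx = π, ∫ cos(mx)^2 dx = π, and cross terms integrate to 0.
So ∫_{-π}^{π} f(x)^2 dx = 6^2 · π + 6^2 · π = (36 + 36)π.
Divide by 2π: (36 + 36)/2 = 36.
By Parseval, this equals Σ |c_n|^2.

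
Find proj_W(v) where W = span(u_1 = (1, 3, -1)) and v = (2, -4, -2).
proj_W(v) = (-8/11, -24/11, 8/11)

Set up U = [u_1 | ... | u_1] ∈ R^(3×1). The projector onto W = col(U) is P = U (U^T U)^(-1) U^T.
Compute U^T U =
  [11],
and U^T v = (-8).
Solve U^T U · c = U^T v for the coefficients: c = (-8/11). The projection is proj_W(v) = U c.
Check: (v - proj_W(v)) · u_1 = 0  (should be 0).
Result: proj_W(v) = (-8/11, -24/11, 8/11).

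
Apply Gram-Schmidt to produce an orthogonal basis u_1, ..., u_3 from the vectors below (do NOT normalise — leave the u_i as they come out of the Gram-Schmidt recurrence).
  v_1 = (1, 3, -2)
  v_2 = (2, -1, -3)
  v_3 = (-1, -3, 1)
Orthogonal basis:
  u_1 = (1, 3, -2)
  u_2 = (23/14, -29/14, -16/7)
  u_3 = (-77/171, -7/171, -49/171)

Apply the Gram-Schmidt recurrence
  u_1 = v_1
  u_i = v_i − Σ_{j<i} ((v_i · u_j) / (u_j · u_j)) · u_j.

Step by step this gives:
  u_1 = (1, 3, -2)
  u_2 = (23/14, -29/14, -16/7)
  u_3 = (-77/171, -7/171, -49/171)

Orthogonality check:
  u_2 · u_1 = 0 (should be 0)
  u_3 · u_1 = 0 (should be 0)
  u_3 · u_2 = 0 (should be 0)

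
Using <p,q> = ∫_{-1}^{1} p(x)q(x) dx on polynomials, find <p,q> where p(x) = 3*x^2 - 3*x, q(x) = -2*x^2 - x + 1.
<p,q> = 8/5

Expand the product: p(x)·q(x) = -6*x^4 + 3*x^3 + 6*x^2 - 3*x.
∫_{-1}^{1} of each monomial x^k gives [2/(k+1) if k even, 0 if k odd]. Integrating term-by-term (or equivalently evaluating the antiderivative F(x) = -6*x^5/5 + 3*x^4/4 + 2*x^3 - 3*x^2/2 at the endpoints):
  F(1) − F(−1) = 1/20 − (-31/20) = 8/5.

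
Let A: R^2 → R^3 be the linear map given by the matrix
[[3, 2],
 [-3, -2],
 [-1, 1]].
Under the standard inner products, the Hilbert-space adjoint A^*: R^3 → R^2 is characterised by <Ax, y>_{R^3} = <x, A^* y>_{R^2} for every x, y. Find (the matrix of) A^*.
A^* = A^T =
[[3, -3, -1],
 [2, -2, 1]]

For real matrices with standard dot products, the defining identity <Ax, y> = <x, A^* y> gives (Ax)^T y = x^T (A^*) y, i.e. x^T A^T y = x^T (A^*) y. Since this holds for all x, y, we must have A^* = A^T. Therefore
A^* =
[[3, -3, -1],
 [2, -2, 1]].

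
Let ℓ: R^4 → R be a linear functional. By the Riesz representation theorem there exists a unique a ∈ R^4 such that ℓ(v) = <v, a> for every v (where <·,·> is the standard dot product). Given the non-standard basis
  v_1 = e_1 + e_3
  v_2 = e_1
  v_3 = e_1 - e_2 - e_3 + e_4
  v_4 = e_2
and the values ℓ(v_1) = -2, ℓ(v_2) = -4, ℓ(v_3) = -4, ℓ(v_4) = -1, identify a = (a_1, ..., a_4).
a = (-4, -1, 2, 1)

Write a = (a_1, ..., a_4) in the standard basis. For each basis vector v_i, ℓ(v_i) = <v_i, a> is a linear equation in the a_j's. Collect the n equations into a matrix system V a = ℓ, where row i of V is v_i (expressed in the standard basis). Since V is invertible (lower-triangular with 1s on the diagonal, up to permutation), solve by back-substitution:
  V =
[[1, 0, 1, 0],
 [1, 0, 0, 0],
 [1, -1, -1, 1],
 [0, 1, 0, 0]]
  V a = (-2, -4, -4, -1)
Solving gives a = (-4, -1, 2, 1).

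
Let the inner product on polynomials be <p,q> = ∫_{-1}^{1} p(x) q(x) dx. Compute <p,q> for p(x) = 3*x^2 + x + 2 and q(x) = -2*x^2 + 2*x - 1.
<p,q> = -146/15

Expand the product: p(x)·q(x) = -6*x^4 + 4*x^3 - 5*x^2 + 3*x - 2.
∫_{-1}^{1} of each monomial x^k gives [2/(k+1) if k even, 0 if k odd]. Integrating term-by-term (or equivalently evaluating the antiderivative F(x) = -6*x^5/5 + x^4 - 5*x^3/3 + 3*x^2/2 - 2*x at the endpoints):
  F(1) − F(−1) = -71/30 − (221/30) = -146/15.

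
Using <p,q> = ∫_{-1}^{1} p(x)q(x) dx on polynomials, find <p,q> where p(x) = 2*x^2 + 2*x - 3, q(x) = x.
<p,q> = 4/3

Expand the product: p(x)·q(x) = 2*x^3 + 2*x^2 - 3*x.
∫_{-1}^{1} of each monomial x^k gives [2/(k+1) if k even, 0 if k odd]. Integrating term-by-term (or equivalently evaluating the antiderivative F(x) = x^4/2 + 2*x^3/3 - 3*x^2/2 at the endpoints):
  F(1) − F(−1) = -1/3 − (-5/3) = 4/3.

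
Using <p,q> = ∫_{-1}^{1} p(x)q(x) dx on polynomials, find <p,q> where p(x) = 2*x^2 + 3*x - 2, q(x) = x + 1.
<p,q> = -2/3

Expand the product: p(x)·q(x) = 2*x^3 + 5*x^2 + x - 2.
∫_{-1}^{1} of each monomial x^k gives [2/(k+1) if k even, 0 if k odd]. Integrating term-by-term (or equivalently evaluating the antiderivative F(x) = x^4/2 + 5*x^3/3 + x^2/2 - 2*x at the endpoints):
  F(1) − F(−1) = 2/3 − (4/3) = -2/3.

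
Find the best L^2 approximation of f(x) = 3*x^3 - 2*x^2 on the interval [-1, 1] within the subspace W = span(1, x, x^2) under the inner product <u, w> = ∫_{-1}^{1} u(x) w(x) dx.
g(x) = -2*x^2 + 9*x/5

The best approximation g ∈ W is the orthogonal projection of f onto W. Writing g = a_0 + a_1 x + a_2 x^2, the coefficients solve the normal equations G · a = b where
  G_{ij} = <φ_i, φ_j> and b_i = <f, φ_i>, with φ_0 = 1, φ_1 = x, φ_2 = x^2.
G =
  [2, 0, 2/3]
  [0, 2/3, 0]
  [2/3, 0, 2/5],
b = (-4/3, 6/5, -4/5).
Solving gives a_0 = 0, a_1 = 9/5, a_2 = -2, so
  g(x) = -2*x^2 + 9*x/5.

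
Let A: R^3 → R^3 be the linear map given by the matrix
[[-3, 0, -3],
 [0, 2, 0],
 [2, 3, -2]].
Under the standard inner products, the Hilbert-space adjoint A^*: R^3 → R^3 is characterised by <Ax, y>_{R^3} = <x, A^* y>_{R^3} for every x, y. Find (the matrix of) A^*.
A^* = A^T =
[[-3, 0, 2],
 [0, 2, 3],
 [-3, 0, -2]]

For real matrices with standard dot products, the defining identity <Ax, y> = <x, A^* y> gives (Ax)^T y = x^T (A^*) y, i.e. x^T A^T y = x^T (A^*) y. Since this holds for all x, y, we must have A^* = A^T. Therefore
A^* =
[[-3, 0, 2],
 [0, 2, 3],
 [-3, 0, -2]].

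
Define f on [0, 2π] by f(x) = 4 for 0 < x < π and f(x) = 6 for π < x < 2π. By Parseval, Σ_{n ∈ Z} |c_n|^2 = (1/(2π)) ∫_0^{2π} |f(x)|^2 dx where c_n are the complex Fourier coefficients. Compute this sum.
Σ |c_n|^2 = 26

Parseval equates the L^2 energy of f (normalised by 1/(2π)) with the ℓ^2 sum of its Fourier coefficients: (1/(2π)) ∫_0^{2π} |f|^2 = Σ |c_n|^2.
Compute the left side: (1/(2π)) [∫_0^π 4^2 dx + ∫_π^{2π} 6^2 dx] = (1/(2π)) · (16π + 36π) = (16 + 36)/2 = 26.
So Σ_{n ∈ Z} |c_n|^2 = 26.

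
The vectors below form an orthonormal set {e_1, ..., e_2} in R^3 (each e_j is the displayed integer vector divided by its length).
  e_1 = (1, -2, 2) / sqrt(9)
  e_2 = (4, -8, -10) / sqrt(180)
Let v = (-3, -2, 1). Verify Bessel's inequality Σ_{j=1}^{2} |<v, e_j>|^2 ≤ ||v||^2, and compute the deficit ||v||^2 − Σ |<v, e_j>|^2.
Σ |<v, e_j>|^2 = 6/5; ||v||^2 = 14; deficit = 64/5

Write each e_j = u_j / sqrt(<u_j, u_j>) where u_j is the displayed integer vector. Then <v, e_j> = <v, u_j> / sqrt(<u_j, u_j>), so |<v, e_j>|^2 = <v, u_j>^2 / <u_j, u_j>.
Coefficients: <v, e_1> = 3/sqrt(9), <v, e_2> = -6/sqrt(180).
Square and sum: Σ |<v, e_j>|^2 = 6/5.
Compute ||v||^2 = v·v = 14.
Deficit = 14 − 6/5 = 64/5 ≥ 0, confirming Bessel's inequality. (The deficit equals ||v − Σ <v,e_j> e_j||^2, the squared distance from v to span{e_j}.)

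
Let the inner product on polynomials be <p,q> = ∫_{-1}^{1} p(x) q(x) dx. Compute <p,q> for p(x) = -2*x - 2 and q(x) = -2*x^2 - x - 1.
<p,q> = 8

Expand the product: p(x)·q(x) = 4*x^3 + 6*x^2 + 4*x + 2.
∫_{-1}^{1} of each monomial x^k gives [2/(k+1) if k even, 0 if k odd]. Integrating term-by-term (or equivalently evaluating the antiderivative F(x) = x^4 + 2*x^3 + 2*x^2 + 2*x at the endpoints):
  F(1) − F(−1) = 7 − (-1) = 8.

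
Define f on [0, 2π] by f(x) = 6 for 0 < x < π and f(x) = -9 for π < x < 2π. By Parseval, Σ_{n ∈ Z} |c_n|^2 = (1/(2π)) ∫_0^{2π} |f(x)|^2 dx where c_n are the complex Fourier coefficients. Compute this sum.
Σ |c_n|^2 = 117/2

Parseval equates the L^2 energy of f (normalised by 1/(2π)) with the ℓ^2 sum of its Fourier coefficients: (1/(2π)) ∫_0^{2π} |f|^2 = Σ |c_n|^2.
Compute the left side: (1/(2π)) [∫_0^π 6^2 dx + ∫_π^{2π} (-9)^2 dx] = (1/(2π)) · (36π + 81π) = (36 + 81)/2 = 117/2.
So Σ_{n ∈ Z} |c_n|^2 = 117/2.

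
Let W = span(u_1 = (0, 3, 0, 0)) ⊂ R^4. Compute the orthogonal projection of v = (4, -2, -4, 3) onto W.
proj_W(v) = (0, -2, 0, 0)

Set up U = [u_1 | ... | u_1] ∈ R^(4×1). The projector onto W = col(U) is P = U (U^T U)^(-1) U^T.
Compute U^T U =
  [9],
and U^T v = (-6).
Solve U^T U · c = U^T v for the coefficients: c = (-2/3). The projection is proj_W(v) = U c.
Check: (v - proj_W(v)) · u_1 = 0  (should be 0).
Result: proj_W(v) = (0, -2, 0, 0).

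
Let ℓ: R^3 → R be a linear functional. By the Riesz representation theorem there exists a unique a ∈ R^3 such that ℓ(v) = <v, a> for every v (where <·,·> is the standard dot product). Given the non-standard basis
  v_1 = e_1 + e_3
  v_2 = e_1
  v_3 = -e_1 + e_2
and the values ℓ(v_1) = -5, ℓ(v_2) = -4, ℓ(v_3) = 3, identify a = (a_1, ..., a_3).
a = (-4, -1, -1)

Write a = (a_1, ..., a_3) in the standard basis. For each basis vector v_i, ℓ(v_i) = <v_i, a> is a linear equation in the a_j's. Collect the n equations into a matrix system V a = ℓ, where row i of V is v_i (expressed in the standard basis). Since V is invertible (lower-triangular with 1s on the diagonal, up to permutation), solve by back-substitution:
  V =
[[1, 0, 1],
 [1, 0, 0],
 [-1, 1, 0]]
  V a = (-5, -4, 3)
Solving gives a = (-4, -1, -1).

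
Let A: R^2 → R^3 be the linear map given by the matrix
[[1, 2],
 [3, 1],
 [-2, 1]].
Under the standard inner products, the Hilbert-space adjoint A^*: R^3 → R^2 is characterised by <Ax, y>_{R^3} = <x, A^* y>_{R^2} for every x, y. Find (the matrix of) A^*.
A^* = A^T =
[[1, 3, -2],
 [2, 1, 1]]

For real matrices with standard dot products, the defining identity <Ax, y> = <x, A^* y> gives (Ax)^T y = x^T (A^*) y, i.e. x^T A^T y = x^T (A^*) y. Since this holds for all x, y, we must have A^* = A^T. Therefore
A^* =
[[1, 3, -2],
 [2, 1, 1]].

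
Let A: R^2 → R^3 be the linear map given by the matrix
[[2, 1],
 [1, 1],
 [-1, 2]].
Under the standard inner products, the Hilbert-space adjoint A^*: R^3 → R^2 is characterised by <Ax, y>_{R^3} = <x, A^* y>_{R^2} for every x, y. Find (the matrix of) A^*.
A^* = A^T =
[[2, 1, -1],
 [1, 1, 2]]

For real matrices with standard dot products, the defining identity <Ax, y> = <x, A^* y> gives (Ax)^T y = x^T (A^*) y, i.e. x^T A^T y = x^T (A^*) y. Since this holds for all x, y, we must have A^* = A^T. Therefore
A^* =
[[2, 1, -1],
 [1, 1, 2]].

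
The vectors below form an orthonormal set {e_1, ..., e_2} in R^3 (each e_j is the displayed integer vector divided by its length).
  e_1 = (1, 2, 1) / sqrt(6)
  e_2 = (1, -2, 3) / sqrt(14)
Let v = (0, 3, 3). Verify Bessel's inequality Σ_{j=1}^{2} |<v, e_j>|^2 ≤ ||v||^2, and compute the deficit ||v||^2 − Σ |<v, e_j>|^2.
Σ |<v, e_j>|^2 = 99/7; ||v||^2 = 18; deficit = 27/7

Write each e_j = u_j / sqrt(<u_j, u_j>) where u_j is the displayed integer vector. Then <v, e_j> = <v, u_j> / sqrt(<u_j, u_j>), so |<v, e_j>|^2 = <v, u_j>^2 / <u_j, u_j>.
Coefficients: <v, e_1> = 9/sqrt(6), <v, e_2> = 3/sqrt(14).
Square and sum: Σ |<v, e_j>|^2 = 99/7.
Compute ||v||^2 = v·v = 18.
Deficit = 18 − 99/7 = 27/7 ≥ 0, confirming Bessel's inequality. (The deficit equals ||v − Σ <v,e_j> e_j||^2, the squared distance from v to span{e_j}.)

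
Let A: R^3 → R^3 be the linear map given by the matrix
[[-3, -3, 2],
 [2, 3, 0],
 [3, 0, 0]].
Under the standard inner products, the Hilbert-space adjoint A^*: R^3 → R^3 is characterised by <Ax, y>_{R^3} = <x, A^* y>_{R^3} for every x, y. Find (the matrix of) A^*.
A^* = A^T =
[[-3, 2, 3],
 [-3, 3, 0],
 [2, 0, 0]]

For real matrices with standard dot products, the defining identity <Ax, y> = <x, A^* y> gives (Ax)^T y = x^T (A^*) y, i.e. x^T A^T y = x^T (A^*) y. Since this holds for all x, y, we must have A^* = A^T. Therefore
A^* =
[[-3, 2, 3],
 [-3, 3, 0],
 [2, 0, 0]].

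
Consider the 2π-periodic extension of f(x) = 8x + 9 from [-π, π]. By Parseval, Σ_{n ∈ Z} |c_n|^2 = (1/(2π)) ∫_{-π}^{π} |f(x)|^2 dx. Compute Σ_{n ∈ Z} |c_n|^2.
Σ |c_n|^2 = 64π^2/3 + 81

Expand and integrate term by term over [-π, π]:
  ∫ (8x)^2 dx = 64·(2π^3/3); ∫ 2·8·(9)·x dx = 0 (odd integrand); ∫ 9^2 dx = 81·2π.
So (1/(2π)) ∫_{-π}^{π} (8x + 9)^2 dx = 64π^2/3 + 81 = 64π^2/3 + 81.
Parseval ⇒ Σ |c_n|^2 = 64π^2/3 + 81.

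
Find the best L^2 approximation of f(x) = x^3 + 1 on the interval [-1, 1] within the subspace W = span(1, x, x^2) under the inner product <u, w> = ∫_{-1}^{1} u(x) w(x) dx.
g(x) = 3*x/5 + 1

The best approximation g ∈ W is the orthogonal projection of f onto W. Writing g = a_0 + a_1 x + a_2 x^2, the coefficients solve the normal equations G · a = b where
  G_{ij} = <φ_i, φ_j> and b_i = <f, φ_i>, with φ_0 = 1, φ_1 = x, φ_2 = x^2.
G =
  [2, 0, 2/3]
  [0, 2/3, 0]
  [2/3, 0, 2/5],
b = (2, 2/5, 2/3).
Solving gives a_0 = 1, a_1 = 3/5, a_2 = 0, so
  g(x) = 3*x/5 + 1.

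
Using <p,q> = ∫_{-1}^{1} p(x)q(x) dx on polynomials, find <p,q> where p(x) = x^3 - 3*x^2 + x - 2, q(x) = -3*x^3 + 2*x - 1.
<p,q> = 638/105

Expand the product: p(x)·q(x) = -3*x^6 + 9*x^5 - x^4 - x^3 + 5*x^2 - 5*x + 2.
∫_{-1}^{1} of each monomial x^k gives [2/(k+1) if k even, 0 if k odd]. Integrating term-by-term (or equivalently evaluating the antiderivative F(x) = -3*x^7/7 + 3*x^6/2 - x^5/5 - x^4/4 + 5*x^3/3 - 5*x^2/2 + 2*x at the endpoints):
  F(1) − F(−1) = 751/420 − (-1801/420) = 638/105.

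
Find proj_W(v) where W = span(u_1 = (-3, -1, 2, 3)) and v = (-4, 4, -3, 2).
proj_W(v) = (-24/23, -8/23, 16/23, 24/23)

Set up U = [u_1 | ... | u_1] ∈ R^(4×1). The projector onto W = col(U) is P = U (U^T U)^(-1) U^T.
Compute U^T U =
  [23],
and U^T v = (8).
Solve U^T U · c = U^T v for the coefficients: c = (8/23). The projection is proj_W(v) = U c.
Check: (v - proj_W(v)) · u_1 = 0  (should be 0).
Result: proj_W(v) = (-24/23, -8/23, 16/23, 24/23).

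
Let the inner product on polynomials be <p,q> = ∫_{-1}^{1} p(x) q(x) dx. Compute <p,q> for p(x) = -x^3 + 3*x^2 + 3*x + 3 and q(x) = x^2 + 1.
<p,q> = 56/5

Expand the product: p(x)·q(x) = -x^5 + 3*x^4 + 2*x^3 + 6*x^2 + 3*x + 3.
∫_{-1}^{1} of each monomial x^k gives [2/(k+1) if k even, 0 if k odd]. Integrating term-by-term (or equivalently evaluating the antiderivative F(x) = -x^6/6 + 3*x^5/5 + x^4/2 + 2*x^3 + 3*x^2/2 + 3*x at the endpoints):
  F(1) − F(−1) = 223/30 − (-113/30) = 56/5.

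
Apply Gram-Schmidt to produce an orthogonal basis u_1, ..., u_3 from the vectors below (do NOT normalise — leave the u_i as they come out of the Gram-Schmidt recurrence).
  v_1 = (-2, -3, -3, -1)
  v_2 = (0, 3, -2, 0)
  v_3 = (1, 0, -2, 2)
Orthogonal basis:
  u_1 = (-2, -3, -3, -1)
  u_2 = (-6/23, 60/23, -55/23, -3/23)
  u_3 = (183/145, -18/29, -27/29, 309/145)

Apply the Gram-Schmidt recurrence
  u_1 = v_1
  u_i = v_i − Σ_{j<i} ((v_i · u_j) / (u_j · u_j)) · u_j.

Step by step this gives:
  u_1 = (-2, -3, -3, -1)
  u_2 = (-6/23, 60/23, -55/23, -3/23)
  u_3 = (183/145, -18/29, -27/29, 309/145)

Orthogonality check:
  u_2 · u_1 = 0 (should be 0)
  u_3 · u_1 = 0 (should be 0)
  u_3 · u_2 = 0 (should be 0)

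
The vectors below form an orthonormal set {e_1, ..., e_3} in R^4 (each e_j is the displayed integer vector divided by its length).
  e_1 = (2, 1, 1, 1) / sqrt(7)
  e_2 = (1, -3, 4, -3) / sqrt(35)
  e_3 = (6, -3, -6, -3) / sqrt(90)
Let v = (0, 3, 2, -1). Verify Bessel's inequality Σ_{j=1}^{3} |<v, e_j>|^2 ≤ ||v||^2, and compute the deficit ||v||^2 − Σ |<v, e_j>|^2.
Σ |<v, e_j>|^2 = 6; ||v||^2 = 14; deficit = 8

Write each e_j = u_j / sqrt(<u_j, u_j>) where u_j is the displayed integer vector. Then <v, e_j> = <v, u_j> / sqrt(<u_j, u_j>), so |<v, e_j>|^2 = <v, u_j>^2 / <u_j, u_j>.
Coefficients: <v, e_1> = 4/sqrt(7), <v, e_2> = 2/sqrt(35), <v, e_3> = -18/sqrt(90).
Square and sum: Σ |<v, e_j>|^2 = 6.
Compute ||v||^2 = v·v = 14.
Deficit = 14 − 6 = 8 ≥ 0, confirming Bessel's inequality. (The deficit equals ||v − Σ <v,e_j> e_j||^2, the squared distance from v to span{e_j}.)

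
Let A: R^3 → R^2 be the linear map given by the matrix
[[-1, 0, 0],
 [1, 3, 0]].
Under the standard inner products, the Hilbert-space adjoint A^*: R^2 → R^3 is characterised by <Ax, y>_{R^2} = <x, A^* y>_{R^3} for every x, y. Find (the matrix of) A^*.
A^* = A^T =
[[-1, 1],
 [0, 3],
 [0, 0]]

For real matrices with standard dot products, the defining identity <Ax, y> = <x, A^* y> gives (Ax)^T y = x^T (A^*) y, i.e. x^T A^T y = x^T (A^*) y. Since this holds for all x, y, we must have A^* = A^T. Therefore
A^* =
[[-1, 1],
 [0, 3],
 [0, 0]].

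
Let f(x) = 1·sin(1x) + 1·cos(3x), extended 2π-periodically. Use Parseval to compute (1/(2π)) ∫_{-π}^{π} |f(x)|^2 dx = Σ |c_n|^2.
Σ |c_n|^2 = 1

Expand |f|^2 and use orthogonality of {sin(nx), cos(mx)} on [-π, π]:
  ∫_{-π}^{π} sin(nx)^2 dx = π, ∫ cos(mx)^2 dx = π, and cross terms integrate to 0.
So ∫_{-π}^{π} f(x)^2 dx = 1^2 · π + 1^2 · π = (1 + 1)π.
Divide by 2π: (1 + 1)/2 = 1.
By Parseval, this equals Σ |c_n|^2.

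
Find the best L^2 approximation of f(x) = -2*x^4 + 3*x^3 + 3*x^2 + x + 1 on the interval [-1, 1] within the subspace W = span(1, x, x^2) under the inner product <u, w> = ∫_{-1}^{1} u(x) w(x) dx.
g(x) = 9*x^2/7 + 14*x/5 + 41/35

The best approximation g ∈ W is the orthogonal projection of f onto W. Writing g = a_0 + a_1 x + a_2 x^2, the coefficients solve the normal equations G · a = b where
  G_{ij} = <φ_i, φ_j> and b_i = <f, φ_i>, with φ_0 = 1, φ_1 = x, φ_2 = x^2.
G =
  [2, 0, 2/3]
  [0, 2/3, 0]
  [2/3, 0, 2/5],
b = (16/5, 28/15, 136/105).
Solving gives a_0 = 41/35, a_1 = 14/5, a_2 = 9/7, so
  g(x) = 9*x^2/7 + 14*x/5 + 41/35.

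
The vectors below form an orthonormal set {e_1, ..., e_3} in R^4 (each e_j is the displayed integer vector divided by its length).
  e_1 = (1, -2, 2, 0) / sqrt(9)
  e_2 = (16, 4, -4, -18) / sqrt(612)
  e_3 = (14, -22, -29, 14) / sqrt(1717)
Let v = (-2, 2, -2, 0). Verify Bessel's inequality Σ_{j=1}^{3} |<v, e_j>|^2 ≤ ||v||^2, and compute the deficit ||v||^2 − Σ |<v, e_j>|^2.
Σ |<v, e_j>|^2 = 1176/101; ||v||^2 = 12; deficit = 36/101

Write each e_j = u_j / sqrt(<u_j, u_j>) where u_j is the displayed integer vector. Then <v, e_j> = <v, u_j> / sqrt(<u_j, u_j>), so |<v, e_j>|^2 = <v, u_j>^2 / <u_j, u_j>.
Coefficients: <v, e_1> = -10/sqrt(9), <v, e_2> = -16/sqrt(612), <v, e_3> = -14/sqrt(1717).
Square and sum: Σ |<v, e_j>|^2 = 1176/101.
Compute ||v||^2 = v·v = 12.
Deficit = 12 − 1176/101 = 36/101 ≥ 0, confirming Bessel's inequality. (The deficit equals ||v − Σ <v,e_j> e_j||^2, the squared distance from v to span{e_j}.)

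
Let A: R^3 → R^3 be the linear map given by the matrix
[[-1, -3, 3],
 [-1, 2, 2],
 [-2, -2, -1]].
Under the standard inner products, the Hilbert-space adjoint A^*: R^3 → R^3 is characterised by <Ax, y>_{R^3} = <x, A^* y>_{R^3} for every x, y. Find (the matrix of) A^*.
A^* = A^T =
[[-1, -1, -2],
 [-3, 2, -2],
 [3, 2, -1]]

For real matrices with standard dot products, the defining identity <Ax, y> = <x, A^* y> gives (Ax)^T y = x^T (A^*) y, i.e. x^T A^T y = x^T (A^*) y. Since this holds for all x, y, we must have A^* = A^T. Therefore
A^* =
[[-1, -1, -2],
 [-3, 2, -2],
 [3, 2, -1]].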